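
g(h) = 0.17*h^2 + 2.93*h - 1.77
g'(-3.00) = 1.91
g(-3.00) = -9.03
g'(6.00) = 4.97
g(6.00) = 21.93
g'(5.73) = 4.88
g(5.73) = 20.60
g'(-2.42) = 2.11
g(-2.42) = -7.87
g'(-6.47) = 0.73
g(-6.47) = -13.61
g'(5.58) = 4.83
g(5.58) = 19.87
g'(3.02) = 3.96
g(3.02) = 8.63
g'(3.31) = 4.06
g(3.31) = 9.79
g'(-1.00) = 2.59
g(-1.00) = -4.53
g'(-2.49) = 2.08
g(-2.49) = -8.01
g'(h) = 0.34*h + 2.93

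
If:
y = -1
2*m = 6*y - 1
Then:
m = -7/2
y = -1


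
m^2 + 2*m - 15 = (m - 3)*(m + 5)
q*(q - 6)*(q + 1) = q^3 - 5*q^2 - 6*q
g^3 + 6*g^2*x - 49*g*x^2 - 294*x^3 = (g - 7*x)*(g + 6*x)*(g + 7*x)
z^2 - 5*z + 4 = (z - 4)*(z - 1)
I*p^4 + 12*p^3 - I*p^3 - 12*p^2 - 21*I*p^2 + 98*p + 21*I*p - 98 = (p - 7*I)^2*(p + 2*I)*(I*p - I)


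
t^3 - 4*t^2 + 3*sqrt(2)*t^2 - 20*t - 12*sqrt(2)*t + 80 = (t - 4)*(t - 2*sqrt(2))*(t + 5*sqrt(2))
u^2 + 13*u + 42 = (u + 6)*(u + 7)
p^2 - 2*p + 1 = (p - 1)^2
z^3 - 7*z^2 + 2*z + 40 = (z - 5)*(z - 4)*(z + 2)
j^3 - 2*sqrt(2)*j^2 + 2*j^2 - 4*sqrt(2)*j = j*(j + 2)*(j - 2*sqrt(2))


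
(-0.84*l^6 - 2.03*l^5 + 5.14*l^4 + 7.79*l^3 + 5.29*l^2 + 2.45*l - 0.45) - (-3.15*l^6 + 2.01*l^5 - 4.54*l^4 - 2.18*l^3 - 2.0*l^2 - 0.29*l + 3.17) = 2.31*l^6 - 4.04*l^5 + 9.68*l^4 + 9.97*l^3 + 7.29*l^2 + 2.74*l - 3.62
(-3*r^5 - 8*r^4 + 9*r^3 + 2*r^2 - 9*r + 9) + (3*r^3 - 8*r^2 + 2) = -3*r^5 - 8*r^4 + 12*r^3 - 6*r^2 - 9*r + 11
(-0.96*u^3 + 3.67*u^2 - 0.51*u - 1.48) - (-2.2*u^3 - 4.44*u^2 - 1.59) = 1.24*u^3 + 8.11*u^2 - 0.51*u + 0.11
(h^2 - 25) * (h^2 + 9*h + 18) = h^4 + 9*h^3 - 7*h^2 - 225*h - 450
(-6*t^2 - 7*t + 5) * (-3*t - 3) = 18*t^3 + 39*t^2 + 6*t - 15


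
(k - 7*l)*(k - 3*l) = k^2 - 10*k*l + 21*l^2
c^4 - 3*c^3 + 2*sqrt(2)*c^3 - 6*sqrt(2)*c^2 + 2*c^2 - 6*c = c*(c - 3)*(c + sqrt(2))^2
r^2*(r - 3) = r^3 - 3*r^2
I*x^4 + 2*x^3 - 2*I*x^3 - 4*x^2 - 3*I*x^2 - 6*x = x*(x - 3)*(x - 2*I)*(I*x + I)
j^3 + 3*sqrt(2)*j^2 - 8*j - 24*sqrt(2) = (j - 2*sqrt(2))*(j + 2*sqrt(2))*(j + 3*sqrt(2))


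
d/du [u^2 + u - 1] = 2*u + 1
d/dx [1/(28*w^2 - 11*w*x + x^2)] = (11*w - 2*x)/(28*w^2 - 11*w*x + x^2)^2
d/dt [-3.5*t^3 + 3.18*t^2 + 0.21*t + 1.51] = -10.5*t^2 + 6.36*t + 0.21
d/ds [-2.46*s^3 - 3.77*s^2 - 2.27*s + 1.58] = -7.38*s^2 - 7.54*s - 2.27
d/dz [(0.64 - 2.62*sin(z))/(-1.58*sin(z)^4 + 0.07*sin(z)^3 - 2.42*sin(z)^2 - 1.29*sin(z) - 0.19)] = (-12.4188*sin(z)^4 + 4.4116*sin(z)^3 - 6.4748*sin(z)^2 + 3.0976*sin(z) + 1.3234)*cos(z)/(2.4964*sin(z)^8 - 0.2212*sin(z)^7 + 7.6521*sin(z)^6 + 3.7376*sin(z)^5 + 6.2762*sin(z)^4 + 6.217*sin(z)^3 + 2.5837*sin(z)^2 + 0.4902*sin(z) + 0.0361)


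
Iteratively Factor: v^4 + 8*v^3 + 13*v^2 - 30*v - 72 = (v + 3)*(v^3 + 5*v^2 - 2*v - 24) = (v + 3)^2*(v^2 + 2*v - 8) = (v - 2)*(v + 3)^2*(v + 4)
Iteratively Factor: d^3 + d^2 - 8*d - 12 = (d - 3)*(d^2 + 4*d + 4) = (d - 3)*(d + 2)*(d + 2)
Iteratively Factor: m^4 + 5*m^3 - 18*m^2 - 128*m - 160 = (m + 4)*(m^3 + m^2 - 22*m - 40) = (m - 5)*(m + 4)*(m^2 + 6*m + 8) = (m - 5)*(m + 2)*(m + 4)*(m + 4)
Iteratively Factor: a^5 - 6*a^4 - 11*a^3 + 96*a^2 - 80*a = (a + 4)*(a^4 - 10*a^3 + 29*a^2 - 20*a) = (a - 4)*(a + 4)*(a^3 - 6*a^2 + 5*a) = (a - 4)*(a - 1)*(a + 4)*(a^2 - 5*a) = a*(a - 4)*(a - 1)*(a + 4)*(a - 5)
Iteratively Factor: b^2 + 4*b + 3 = (b + 3)*(b + 1)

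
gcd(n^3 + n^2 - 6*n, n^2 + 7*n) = n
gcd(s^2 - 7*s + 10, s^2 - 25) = s - 5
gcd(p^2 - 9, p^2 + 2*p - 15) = p - 3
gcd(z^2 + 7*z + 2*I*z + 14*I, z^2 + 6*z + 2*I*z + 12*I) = z + 2*I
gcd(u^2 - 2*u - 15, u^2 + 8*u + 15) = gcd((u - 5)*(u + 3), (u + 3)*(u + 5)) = u + 3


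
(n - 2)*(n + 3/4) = n^2 - 5*n/4 - 3/2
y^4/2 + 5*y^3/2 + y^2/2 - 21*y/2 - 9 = (y/2 + 1/2)*(y - 2)*(y + 3)^2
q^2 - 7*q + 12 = (q - 4)*(q - 3)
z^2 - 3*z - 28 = (z - 7)*(z + 4)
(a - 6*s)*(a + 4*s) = a^2 - 2*a*s - 24*s^2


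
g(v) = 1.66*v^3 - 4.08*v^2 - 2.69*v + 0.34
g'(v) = 4.98*v^2 - 8.16*v - 2.69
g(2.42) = -6.54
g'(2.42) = 6.73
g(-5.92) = -471.13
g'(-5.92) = 220.15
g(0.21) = -0.39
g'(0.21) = -4.18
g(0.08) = 0.10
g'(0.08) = -3.31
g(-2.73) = -56.50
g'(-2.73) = 56.70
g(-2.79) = -59.97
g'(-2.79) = 58.84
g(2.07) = -7.99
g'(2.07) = 1.76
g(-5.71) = -426.37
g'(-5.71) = 206.27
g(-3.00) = -73.13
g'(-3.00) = 66.61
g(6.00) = 195.88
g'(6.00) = 127.63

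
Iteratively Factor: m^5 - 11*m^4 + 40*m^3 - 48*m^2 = (m)*(m^4 - 11*m^3 + 40*m^2 - 48*m) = m*(m - 4)*(m^3 - 7*m^2 + 12*m) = m^2*(m - 4)*(m^2 - 7*m + 12) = m^2*(m - 4)*(m - 3)*(m - 4)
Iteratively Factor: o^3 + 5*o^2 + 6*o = (o + 2)*(o^2 + 3*o) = (o + 2)*(o + 3)*(o)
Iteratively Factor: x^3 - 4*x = (x + 2)*(x^2 - 2*x) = x*(x + 2)*(x - 2)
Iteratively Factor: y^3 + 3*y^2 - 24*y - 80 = (y + 4)*(y^2 - y - 20) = (y + 4)^2*(y - 5)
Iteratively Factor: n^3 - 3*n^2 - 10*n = (n + 2)*(n^2 - 5*n) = n*(n + 2)*(n - 5)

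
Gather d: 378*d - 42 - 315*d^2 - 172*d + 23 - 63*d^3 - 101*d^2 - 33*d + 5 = -63*d^3 - 416*d^2 + 173*d - 14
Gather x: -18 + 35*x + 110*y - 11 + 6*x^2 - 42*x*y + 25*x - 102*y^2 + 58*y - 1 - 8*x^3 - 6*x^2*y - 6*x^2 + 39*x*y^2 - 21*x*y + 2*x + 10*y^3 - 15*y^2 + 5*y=-8*x^3 - 6*x^2*y + x*(39*y^2 - 63*y + 62) + 10*y^3 - 117*y^2 + 173*y - 30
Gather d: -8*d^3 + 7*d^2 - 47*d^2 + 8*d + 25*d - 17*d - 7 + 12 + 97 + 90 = -8*d^3 - 40*d^2 + 16*d + 192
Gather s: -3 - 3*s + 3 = -3*s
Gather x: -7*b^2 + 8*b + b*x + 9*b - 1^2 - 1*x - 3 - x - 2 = -7*b^2 + 17*b + x*(b - 2) - 6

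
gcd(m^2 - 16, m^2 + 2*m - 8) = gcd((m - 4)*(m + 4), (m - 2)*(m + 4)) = m + 4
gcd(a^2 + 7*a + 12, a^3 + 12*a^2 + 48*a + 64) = a + 4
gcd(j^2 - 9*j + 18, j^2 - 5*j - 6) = j - 6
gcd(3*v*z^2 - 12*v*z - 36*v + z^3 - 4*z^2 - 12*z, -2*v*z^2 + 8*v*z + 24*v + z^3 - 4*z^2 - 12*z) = z^2 - 4*z - 12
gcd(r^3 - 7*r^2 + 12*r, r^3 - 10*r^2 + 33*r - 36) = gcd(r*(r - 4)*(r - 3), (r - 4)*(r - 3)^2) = r^2 - 7*r + 12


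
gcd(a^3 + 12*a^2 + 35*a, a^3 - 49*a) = a^2 + 7*a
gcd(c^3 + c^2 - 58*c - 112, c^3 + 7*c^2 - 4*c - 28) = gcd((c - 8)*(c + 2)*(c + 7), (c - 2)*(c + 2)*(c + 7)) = c^2 + 9*c + 14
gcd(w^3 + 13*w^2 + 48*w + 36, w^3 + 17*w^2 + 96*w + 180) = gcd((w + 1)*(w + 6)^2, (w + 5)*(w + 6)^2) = w^2 + 12*w + 36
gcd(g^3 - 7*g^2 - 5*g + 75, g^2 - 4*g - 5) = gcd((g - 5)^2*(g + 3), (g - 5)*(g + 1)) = g - 5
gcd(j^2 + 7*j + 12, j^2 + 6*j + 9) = j + 3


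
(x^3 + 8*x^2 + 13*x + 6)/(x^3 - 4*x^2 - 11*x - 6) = (x + 6)/(x - 6)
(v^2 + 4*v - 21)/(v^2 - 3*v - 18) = (-v^2 - 4*v + 21)/(-v^2 + 3*v + 18)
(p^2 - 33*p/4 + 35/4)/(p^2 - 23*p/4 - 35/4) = (4*p - 5)/(4*p + 5)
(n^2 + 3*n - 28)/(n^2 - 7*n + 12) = (n + 7)/(n - 3)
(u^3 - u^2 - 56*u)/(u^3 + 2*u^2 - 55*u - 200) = u*(u + 7)/(u^2 + 10*u + 25)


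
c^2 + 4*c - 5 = (c - 1)*(c + 5)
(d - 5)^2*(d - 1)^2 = d^4 - 12*d^3 + 46*d^2 - 60*d + 25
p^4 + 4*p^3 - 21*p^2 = p^2*(p - 3)*(p + 7)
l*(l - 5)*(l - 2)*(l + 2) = l^4 - 5*l^3 - 4*l^2 + 20*l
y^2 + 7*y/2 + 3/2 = (y + 1/2)*(y + 3)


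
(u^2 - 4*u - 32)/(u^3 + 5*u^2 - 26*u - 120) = (u - 8)/(u^2 + u - 30)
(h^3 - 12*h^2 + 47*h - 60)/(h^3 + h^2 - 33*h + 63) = (h^2 - 9*h + 20)/(h^2 + 4*h - 21)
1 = 1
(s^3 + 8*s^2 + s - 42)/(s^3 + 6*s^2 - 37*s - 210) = (s^2 + s - 6)/(s^2 - s - 30)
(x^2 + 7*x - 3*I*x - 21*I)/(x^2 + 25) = (x^2 + x*(7 - 3*I) - 21*I)/(x^2 + 25)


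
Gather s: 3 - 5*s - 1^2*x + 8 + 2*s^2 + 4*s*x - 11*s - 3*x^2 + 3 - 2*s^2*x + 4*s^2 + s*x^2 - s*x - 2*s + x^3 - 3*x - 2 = s^2*(6 - 2*x) + s*(x^2 + 3*x - 18) + x^3 - 3*x^2 - 4*x + 12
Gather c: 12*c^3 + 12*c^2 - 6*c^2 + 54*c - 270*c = 12*c^3 + 6*c^2 - 216*c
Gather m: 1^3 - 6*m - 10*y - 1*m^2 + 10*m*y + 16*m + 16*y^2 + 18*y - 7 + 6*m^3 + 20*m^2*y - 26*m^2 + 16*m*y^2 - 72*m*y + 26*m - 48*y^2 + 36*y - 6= 6*m^3 + m^2*(20*y - 27) + m*(16*y^2 - 62*y + 36) - 32*y^2 + 44*y - 12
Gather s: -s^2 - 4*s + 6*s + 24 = -s^2 + 2*s + 24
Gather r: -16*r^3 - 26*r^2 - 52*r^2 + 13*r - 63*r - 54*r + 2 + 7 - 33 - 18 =-16*r^3 - 78*r^2 - 104*r - 42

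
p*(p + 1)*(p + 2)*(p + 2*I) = p^4 + 3*p^3 + 2*I*p^3 + 2*p^2 + 6*I*p^2 + 4*I*p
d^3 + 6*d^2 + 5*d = d*(d + 1)*(d + 5)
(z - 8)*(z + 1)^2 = z^3 - 6*z^2 - 15*z - 8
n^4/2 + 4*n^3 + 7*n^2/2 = n^2*(n/2 + 1/2)*(n + 7)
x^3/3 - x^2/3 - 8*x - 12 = (x/3 + 1)*(x - 6)*(x + 2)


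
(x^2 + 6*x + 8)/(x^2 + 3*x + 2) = (x + 4)/(x + 1)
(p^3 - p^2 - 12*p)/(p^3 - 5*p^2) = (p^2 - p - 12)/(p*(p - 5))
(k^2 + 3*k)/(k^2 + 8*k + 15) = k/(k + 5)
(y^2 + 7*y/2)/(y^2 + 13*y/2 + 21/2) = y/(y + 3)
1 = 1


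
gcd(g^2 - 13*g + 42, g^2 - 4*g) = 1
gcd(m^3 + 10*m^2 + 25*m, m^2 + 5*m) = m^2 + 5*m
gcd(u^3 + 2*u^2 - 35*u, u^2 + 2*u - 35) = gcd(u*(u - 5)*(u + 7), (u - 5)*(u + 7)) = u^2 + 2*u - 35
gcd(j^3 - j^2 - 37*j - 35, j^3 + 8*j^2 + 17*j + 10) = j^2 + 6*j + 5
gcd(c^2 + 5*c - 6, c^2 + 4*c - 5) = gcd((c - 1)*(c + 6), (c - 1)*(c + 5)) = c - 1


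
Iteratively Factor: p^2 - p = (p)*(p - 1)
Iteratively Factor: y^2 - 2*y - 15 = (y - 5)*(y + 3)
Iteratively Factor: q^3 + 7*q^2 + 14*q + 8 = (q + 2)*(q^2 + 5*q + 4) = (q + 1)*(q + 2)*(q + 4)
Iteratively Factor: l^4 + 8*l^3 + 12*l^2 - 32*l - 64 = (l + 4)*(l^3 + 4*l^2 - 4*l - 16) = (l - 2)*(l + 4)*(l^2 + 6*l + 8) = (l - 2)*(l + 4)^2*(l + 2)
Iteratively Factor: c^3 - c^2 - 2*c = (c - 2)*(c^2 + c) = (c - 2)*(c + 1)*(c)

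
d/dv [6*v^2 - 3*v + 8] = 12*v - 3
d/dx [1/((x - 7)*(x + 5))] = 2*(1 - x)/(x^4 - 4*x^3 - 66*x^2 + 140*x + 1225)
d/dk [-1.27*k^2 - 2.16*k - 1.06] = -2.54*k - 2.16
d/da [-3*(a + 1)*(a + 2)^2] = 3*(-3*a - 4)*(a + 2)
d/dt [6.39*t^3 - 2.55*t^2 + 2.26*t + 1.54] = 19.17*t^2 - 5.1*t + 2.26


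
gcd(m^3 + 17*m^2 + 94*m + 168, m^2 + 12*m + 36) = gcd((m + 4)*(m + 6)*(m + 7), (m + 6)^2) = m + 6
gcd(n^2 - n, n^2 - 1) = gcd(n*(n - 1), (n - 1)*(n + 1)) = n - 1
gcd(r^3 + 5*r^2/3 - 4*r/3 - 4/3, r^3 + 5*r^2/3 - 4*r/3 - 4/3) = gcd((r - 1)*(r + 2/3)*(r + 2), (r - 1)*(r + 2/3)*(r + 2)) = r^3 + 5*r^2/3 - 4*r/3 - 4/3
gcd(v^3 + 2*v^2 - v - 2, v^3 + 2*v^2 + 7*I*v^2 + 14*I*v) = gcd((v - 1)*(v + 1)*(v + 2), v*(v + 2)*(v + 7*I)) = v + 2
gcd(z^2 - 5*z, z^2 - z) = z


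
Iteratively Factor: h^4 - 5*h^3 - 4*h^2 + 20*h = (h - 5)*(h^3 - 4*h) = (h - 5)*(h + 2)*(h^2 - 2*h) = h*(h - 5)*(h + 2)*(h - 2)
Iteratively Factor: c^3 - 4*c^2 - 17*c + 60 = (c + 4)*(c^2 - 8*c + 15) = (c - 5)*(c + 4)*(c - 3)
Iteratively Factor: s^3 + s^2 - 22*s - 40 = (s - 5)*(s^2 + 6*s + 8) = (s - 5)*(s + 4)*(s + 2)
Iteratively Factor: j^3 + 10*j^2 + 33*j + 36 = (j + 4)*(j^2 + 6*j + 9) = (j + 3)*(j + 4)*(j + 3)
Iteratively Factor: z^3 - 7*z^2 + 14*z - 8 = (z - 4)*(z^2 - 3*z + 2) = (z - 4)*(z - 1)*(z - 2)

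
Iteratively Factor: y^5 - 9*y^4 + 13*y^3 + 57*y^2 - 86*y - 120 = (y - 5)*(y^4 - 4*y^3 - 7*y^2 + 22*y + 24) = (y - 5)*(y + 1)*(y^3 - 5*y^2 - 2*y + 24) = (y - 5)*(y + 1)*(y + 2)*(y^2 - 7*y + 12) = (y - 5)*(y - 3)*(y + 1)*(y + 2)*(y - 4)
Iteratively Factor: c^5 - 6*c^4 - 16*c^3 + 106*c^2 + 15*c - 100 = (c + 1)*(c^4 - 7*c^3 - 9*c^2 + 115*c - 100) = (c - 5)*(c + 1)*(c^3 - 2*c^2 - 19*c + 20) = (c - 5)*(c - 1)*(c + 1)*(c^2 - c - 20) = (c - 5)*(c - 1)*(c + 1)*(c + 4)*(c - 5)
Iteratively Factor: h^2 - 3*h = (h)*(h - 3)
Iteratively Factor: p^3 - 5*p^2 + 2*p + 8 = (p - 2)*(p^2 - 3*p - 4) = (p - 2)*(p + 1)*(p - 4)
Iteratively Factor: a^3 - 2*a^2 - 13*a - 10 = (a + 2)*(a^2 - 4*a - 5) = (a - 5)*(a + 2)*(a + 1)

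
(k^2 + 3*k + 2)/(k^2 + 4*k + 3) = (k + 2)/(k + 3)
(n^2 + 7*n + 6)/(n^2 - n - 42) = (n + 1)/(n - 7)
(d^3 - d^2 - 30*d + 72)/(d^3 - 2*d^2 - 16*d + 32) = (d^2 + 3*d - 18)/(d^2 + 2*d - 8)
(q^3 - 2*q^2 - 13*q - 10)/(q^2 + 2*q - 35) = (q^2 + 3*q + 2)/(q + 7)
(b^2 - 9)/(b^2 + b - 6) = (b - 3)/(b - 2)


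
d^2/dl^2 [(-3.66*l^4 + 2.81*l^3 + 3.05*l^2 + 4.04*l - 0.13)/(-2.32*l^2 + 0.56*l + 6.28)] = (39.3991680000001*l^6 - 28.5304320000001*l^5 - 313.06176*l^4 + 70.8853120000001*l^3 + 1410.415872*l^2 - 1019.111904*l - 208.288864)/(12.487168*l^6 - 9.042432*l^5 - 99.22176*l^4 + 48.77824*l^3 + 268.58304*l^2 - 66.256512*l - 247.673152)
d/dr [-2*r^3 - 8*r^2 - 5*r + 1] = -6*r^2 - 16*r - 5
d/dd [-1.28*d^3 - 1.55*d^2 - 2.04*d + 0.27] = -3.84*d^2 - 3.1*d - 2.04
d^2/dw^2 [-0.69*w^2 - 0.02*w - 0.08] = -1.38000000000000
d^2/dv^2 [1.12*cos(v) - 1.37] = -1.12*cos(v)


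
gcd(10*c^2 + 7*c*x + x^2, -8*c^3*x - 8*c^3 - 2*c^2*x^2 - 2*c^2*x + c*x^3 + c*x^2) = 2*c + x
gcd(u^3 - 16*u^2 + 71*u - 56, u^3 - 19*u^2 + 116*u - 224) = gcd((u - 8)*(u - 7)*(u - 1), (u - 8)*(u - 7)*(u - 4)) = u^2 - 15*u + 56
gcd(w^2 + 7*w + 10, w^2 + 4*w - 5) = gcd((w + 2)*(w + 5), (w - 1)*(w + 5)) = w + 5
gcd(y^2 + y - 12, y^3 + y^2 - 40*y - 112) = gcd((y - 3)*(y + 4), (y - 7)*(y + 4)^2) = y + 4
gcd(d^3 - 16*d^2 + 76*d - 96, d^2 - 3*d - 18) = d - 6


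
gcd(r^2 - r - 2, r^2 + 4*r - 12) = r - 2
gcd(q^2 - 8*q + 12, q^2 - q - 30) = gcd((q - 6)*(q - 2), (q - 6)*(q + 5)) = q - 6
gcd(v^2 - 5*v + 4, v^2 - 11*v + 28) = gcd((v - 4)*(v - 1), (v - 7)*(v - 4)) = v - 4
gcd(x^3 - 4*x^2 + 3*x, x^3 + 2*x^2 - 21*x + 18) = x^2 - 4*x + 3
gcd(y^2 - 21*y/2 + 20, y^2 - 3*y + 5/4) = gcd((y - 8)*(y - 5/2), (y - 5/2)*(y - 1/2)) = y - 5/2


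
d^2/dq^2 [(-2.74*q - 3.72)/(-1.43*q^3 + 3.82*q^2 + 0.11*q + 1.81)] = (33.618156*q^5 + 1.47919200000004*q^4 - 244.305596*q^3 + 407.294736*q^2 - 46.519728*q - 52.442692)/(2.924207*q^9 - 23.434554*q^8 + 61.926579*q^7 - 63.241459*q^6 + 54.560253*q^5 - 77.66712*q^4 + 9.489766*q^3 - 37.609809*q^2 - 1.081113*q - 5.929741)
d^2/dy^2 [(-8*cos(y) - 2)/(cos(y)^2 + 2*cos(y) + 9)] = 8*(18*(1 - cos(2*y))^2*cos(y) - 2*(1 - cos(2*y))^2 + 689*cos(y) - 118*cos(2*y) - 93*cos(3*y) - 4*cos(5*y) + 198)/(4*cos(y) + cos(2*y) + 19)^3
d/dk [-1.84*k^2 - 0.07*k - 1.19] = -3.68*k - 0.07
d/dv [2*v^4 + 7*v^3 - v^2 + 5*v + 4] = 8*v^3 + 21*v^2 - 2*v + 5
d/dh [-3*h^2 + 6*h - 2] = 6 - 6*h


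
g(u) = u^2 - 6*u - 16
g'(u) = 2*u - 6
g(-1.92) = -0.79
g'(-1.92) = -9.84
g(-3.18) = 13.19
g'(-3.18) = -12.36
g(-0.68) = -11.46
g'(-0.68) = -7.36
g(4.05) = -23.90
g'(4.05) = 2.10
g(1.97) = -23.94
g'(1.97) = -2.06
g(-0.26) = -14.37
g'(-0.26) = -6.52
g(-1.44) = -5.29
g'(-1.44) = -8.88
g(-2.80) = 8.64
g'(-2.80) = -11.60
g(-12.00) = 200.00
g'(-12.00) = -30.00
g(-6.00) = 56.00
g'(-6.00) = -18.00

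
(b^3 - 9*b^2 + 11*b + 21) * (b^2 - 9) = b^5 - 9*b^4 + 2*b^3 + 102*b^2 - 99*b - 189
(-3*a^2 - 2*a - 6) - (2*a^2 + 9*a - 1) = -5*a^2 - 11*a - 5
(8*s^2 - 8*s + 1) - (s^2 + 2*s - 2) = 7*s^2 - 10*s + 3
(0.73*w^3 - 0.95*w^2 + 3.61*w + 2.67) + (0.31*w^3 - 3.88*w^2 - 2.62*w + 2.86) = 1.04*w^3 - 4.83*w^2 + 0.99*w + 5.53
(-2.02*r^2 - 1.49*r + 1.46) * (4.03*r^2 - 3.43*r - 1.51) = -8.1406*r^4 + 0.9239*r^3 + 14.0447*r^2 - 2.7579*r - 2.2046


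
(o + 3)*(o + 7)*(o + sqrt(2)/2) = o^3 + sqrt(2)*o^2/2 + 10*o^2 + 5*sqrt(2)*o + 21*o + 21*sqrt(2)/2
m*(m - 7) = m^2 - 7*m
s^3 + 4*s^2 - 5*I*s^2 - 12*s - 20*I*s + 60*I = (s - 2)*(s + 6)*(s - 5*I)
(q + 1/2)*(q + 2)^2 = q^3 + 9*q^2/2 + 6*q + 2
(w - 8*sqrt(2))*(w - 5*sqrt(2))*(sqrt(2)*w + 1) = sqrt(2)*w^3 - 25*w^2 + 67*sqrt(2)*w + 80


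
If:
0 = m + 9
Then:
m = -9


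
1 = 1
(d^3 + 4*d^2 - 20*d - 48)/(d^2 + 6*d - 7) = (d^3 + 4*d^2 - 20*d - 48)/(d^2 + 6*d - 7)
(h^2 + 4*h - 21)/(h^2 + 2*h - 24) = (h^2 + 4*h - 21)/(h^2 + 2*h - 24)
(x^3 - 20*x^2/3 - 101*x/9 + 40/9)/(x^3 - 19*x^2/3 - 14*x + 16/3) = (x + 5/3)/(x + 2)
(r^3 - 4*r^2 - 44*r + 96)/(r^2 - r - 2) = (r^2 - 2*r - 48)/(r + 1)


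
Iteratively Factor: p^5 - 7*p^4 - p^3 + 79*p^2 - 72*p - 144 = (p + 1)*(p^4 - 8*p^3 + 7*p^2 + 72*p - 144) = (p - 4)*(p + 1)*(p^3 - 4*p^2 - 9*p + 36) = (p - 4)*(p + 1)*(p + 3)*(p^2 - 7*p + 12) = (p - 4)*(p - 3)*(p + 1)*(p + 3)*(p - 4)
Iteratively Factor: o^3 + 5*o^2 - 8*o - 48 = (o + 4)*(o^2 + o - 12) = (o - 3)*(o + 4)*(o + 4)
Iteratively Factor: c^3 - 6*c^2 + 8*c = (c)*(c^2 - 6*c + 8) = c*(c - 4)*(c - 2)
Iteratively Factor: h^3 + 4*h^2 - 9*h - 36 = (h - 3)*(h^2 + 7*h + 12) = (h - 3)*(h + 3)*(h + 4)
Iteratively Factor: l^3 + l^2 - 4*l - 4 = (l - 2)*(l^2 + 3*l + 2) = (l - 2)*(l + 1)*(l + 2)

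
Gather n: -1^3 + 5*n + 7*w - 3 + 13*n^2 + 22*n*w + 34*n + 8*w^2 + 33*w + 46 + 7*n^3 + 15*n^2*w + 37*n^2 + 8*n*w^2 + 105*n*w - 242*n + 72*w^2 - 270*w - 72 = 7*n^3 + n^2*(15*w + 50) + n*(8*w^2 + 127*w - 203) + 80*w^2 - 230*w - 30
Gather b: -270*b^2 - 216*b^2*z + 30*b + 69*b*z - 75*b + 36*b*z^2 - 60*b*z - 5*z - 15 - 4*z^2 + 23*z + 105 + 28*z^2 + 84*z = b^2*(-216*z - 270) + b*(36*z^2 + 9*z - 45) + 24*z^2 + 102*z + 90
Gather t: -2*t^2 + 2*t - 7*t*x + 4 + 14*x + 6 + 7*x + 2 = -2*t^2 + t*(2 - 7*x) + 21*x + 12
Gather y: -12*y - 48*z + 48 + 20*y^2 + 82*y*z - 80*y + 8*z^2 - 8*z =20*y^2 + y*(82*z - 92) + 8*z^2 - 56*z + 48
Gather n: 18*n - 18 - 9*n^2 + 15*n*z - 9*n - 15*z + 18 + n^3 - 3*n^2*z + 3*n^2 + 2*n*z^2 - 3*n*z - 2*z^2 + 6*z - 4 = n^3 + n^2*(-3*z - 6) + n*(2*z^2 + 12*z + 9) - 2*z^2 - 9*z - 4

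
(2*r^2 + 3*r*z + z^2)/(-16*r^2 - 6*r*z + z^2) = (r + z)/(-8*r + z)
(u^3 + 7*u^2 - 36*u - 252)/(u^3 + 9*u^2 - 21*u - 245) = (u^2 - 36)/(u^2 + 2*u - 35)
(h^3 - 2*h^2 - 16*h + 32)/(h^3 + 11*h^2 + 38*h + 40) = (h^2 - 6*h + 8)/(h^2 + 7*h + 10)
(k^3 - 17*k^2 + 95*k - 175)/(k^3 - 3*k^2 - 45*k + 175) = (k - 7)/(k + 7)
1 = 1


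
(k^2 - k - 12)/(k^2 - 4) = (k^2 - k - 12)/(k^2 - 4)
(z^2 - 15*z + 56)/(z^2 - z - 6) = (-z^2 + 15*z - 56)/(-z^2 + z + 6)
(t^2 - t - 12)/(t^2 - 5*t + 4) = (t + 3)/(t - 1)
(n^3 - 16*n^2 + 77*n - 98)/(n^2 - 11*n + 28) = (n^2 - 9*n + 14)/(n - 4)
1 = 1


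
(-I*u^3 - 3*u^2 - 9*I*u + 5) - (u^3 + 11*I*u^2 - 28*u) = -u^3 - I*u^3 - 3*u^2 - 11*I*u^2 + 28*u - 9*I*u + 5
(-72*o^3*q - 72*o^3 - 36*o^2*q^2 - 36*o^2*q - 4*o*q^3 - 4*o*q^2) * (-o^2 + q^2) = 72*o^5*q + 72*o^5 + 36*o^4*q^2 + 36*o^4*q - 68*o^3*q^3 - 68*o^3*q^2 - 36*o^2*q^4 - 36*o^2*q^3 - 4*o*q^5 - 4*o*q^4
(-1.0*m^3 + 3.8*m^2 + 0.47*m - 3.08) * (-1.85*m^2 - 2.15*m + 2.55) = 1.85*m^5 - 4.88*m^4 - 11.5895*m^3 + 14.3775*m^2 + 7.8205*m - 7.854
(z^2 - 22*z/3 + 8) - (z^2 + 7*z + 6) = 2 - 43*z/3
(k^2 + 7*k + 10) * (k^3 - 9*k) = k^5 + 7*k^4 + k^3 - 63*k^2 - 90*k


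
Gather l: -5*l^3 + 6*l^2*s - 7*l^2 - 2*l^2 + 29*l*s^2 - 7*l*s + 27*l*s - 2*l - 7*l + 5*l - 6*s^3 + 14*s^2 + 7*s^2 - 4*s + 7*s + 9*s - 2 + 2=-5*l^3 + l^2*(6*s - 9) + l*(29*s^2 + 20*s - 4) - 6*s^3 + 21*s^2 + 12*s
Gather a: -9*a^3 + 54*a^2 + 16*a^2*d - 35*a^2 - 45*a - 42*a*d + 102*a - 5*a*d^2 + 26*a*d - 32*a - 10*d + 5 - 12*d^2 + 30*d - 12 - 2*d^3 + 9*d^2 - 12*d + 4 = -9*a^3 + a^2*(16*d + 19) + a*(-5*d^2 - 16*d + 25) - 2*d^3 - 3*d^2 + 8*d - 3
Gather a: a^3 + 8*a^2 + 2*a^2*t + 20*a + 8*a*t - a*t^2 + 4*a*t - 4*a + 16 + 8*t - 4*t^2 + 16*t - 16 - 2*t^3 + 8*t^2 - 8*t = a^3 + a^2*(2*t + 8) + a*(-t^2 + 12*t + 16) - 2*t^3 + 4*t^2 + 16*t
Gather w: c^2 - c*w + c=c^2 - c*w + c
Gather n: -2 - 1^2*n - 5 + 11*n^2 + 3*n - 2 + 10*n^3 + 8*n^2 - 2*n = 10*n^3 + 19*n^2 - 9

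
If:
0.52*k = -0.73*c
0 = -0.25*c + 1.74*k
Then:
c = 0.00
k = 0.00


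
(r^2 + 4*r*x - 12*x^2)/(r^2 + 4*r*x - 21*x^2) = (r^2 + 4*r*x - 12*x^2)/(r^2 + 4*r*x - 21*x^2)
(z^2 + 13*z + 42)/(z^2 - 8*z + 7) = (z^2 + 13*z + 42)/(z^2 - 8*z + 7)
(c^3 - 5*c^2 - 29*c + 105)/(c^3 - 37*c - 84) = (c^2 + 2*c - 15)/(c^2 + 7*c + 12)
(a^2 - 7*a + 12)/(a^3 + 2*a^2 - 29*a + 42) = (a - 4)/(a^2 + 5*a - 14)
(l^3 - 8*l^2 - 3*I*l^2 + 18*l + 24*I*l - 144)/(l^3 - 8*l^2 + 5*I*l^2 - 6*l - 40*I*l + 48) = (l - 6*I)/(l + 2*I)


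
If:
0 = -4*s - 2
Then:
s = -1/2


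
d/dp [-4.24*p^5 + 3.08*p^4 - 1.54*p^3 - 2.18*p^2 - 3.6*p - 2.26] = -21.2*p^4 + 12.32*p^3 - 4.62*p^2 - 4.36*p - 3.6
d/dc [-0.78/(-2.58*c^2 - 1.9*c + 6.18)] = (-4.0248*c - 1.482)/(2.58*c^2 + 1.9*c - 6.18)^2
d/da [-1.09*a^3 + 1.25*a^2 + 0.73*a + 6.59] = -3.27*a^2 + 2.5*a + 0.73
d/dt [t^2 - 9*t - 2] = 2*t - 9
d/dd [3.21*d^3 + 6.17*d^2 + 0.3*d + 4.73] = 9.63*d^2 + 12.34*d + 0.3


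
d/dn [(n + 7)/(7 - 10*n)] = 77/(10*n - 7)^2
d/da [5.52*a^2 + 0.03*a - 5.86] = 11.04*a + 0.03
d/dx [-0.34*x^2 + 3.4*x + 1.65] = 3.4 - 0.68*x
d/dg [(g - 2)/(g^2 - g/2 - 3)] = -4/(4*g^2 + 12*g + 9)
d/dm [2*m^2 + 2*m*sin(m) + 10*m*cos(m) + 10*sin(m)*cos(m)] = -10*m*sin(m) + 2*m*cos(m) + 4*m + 2*sin(m) + 10*cos(m) + 10*cos(2*m)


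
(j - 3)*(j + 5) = j^2 + 2*j - 15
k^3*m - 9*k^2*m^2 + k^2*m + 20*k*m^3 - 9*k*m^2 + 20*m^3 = (k - 5*m)*(k - 4*m)*(k*m + m)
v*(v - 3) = v^2 - 3*v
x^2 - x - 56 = (x - 8)*(x + 7)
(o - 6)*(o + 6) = o^2 - 36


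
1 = 1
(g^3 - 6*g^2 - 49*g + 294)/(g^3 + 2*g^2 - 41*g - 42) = (g - 7)/(g + 1)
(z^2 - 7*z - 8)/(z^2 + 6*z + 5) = (z - 8)/(z + 5)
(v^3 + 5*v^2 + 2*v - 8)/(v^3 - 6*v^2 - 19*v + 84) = (v^2 + v - 2)/(v^2 - 10*v + 21)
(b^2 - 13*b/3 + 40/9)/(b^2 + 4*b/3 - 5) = (b - 8/3)/(b + 3)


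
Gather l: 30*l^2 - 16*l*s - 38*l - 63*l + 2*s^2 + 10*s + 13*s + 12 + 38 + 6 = 30*l^2 + l*(-16*s - 101) + 2*s^2 + 23*s + 56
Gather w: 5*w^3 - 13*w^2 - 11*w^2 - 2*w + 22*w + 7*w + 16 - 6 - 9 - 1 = 5*w^3 - 24*w^2 + 27*w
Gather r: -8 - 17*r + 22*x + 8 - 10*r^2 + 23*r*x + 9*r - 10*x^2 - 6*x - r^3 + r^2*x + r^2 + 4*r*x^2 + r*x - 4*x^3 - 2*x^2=-r^3 + r^2*(x - 9) + r*(4*x^2 + 24*x - 8) - 4*x^3 - 12*x^2 + 16*x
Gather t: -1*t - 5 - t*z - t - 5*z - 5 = t*(-z - 2) - 5*z - 10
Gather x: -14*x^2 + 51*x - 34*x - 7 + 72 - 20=-14*x^2 + 17*x + 45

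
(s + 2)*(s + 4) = s^2 + 6*s + 8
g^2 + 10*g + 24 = (g + 4)*(g + 6)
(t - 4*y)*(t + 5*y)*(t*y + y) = t^3*y + t^2*y^2 + t^2*y - 20*t*y^3 + t*y^2 - 20*y^3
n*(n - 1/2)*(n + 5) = n^3 + 9*n^2/2 - 5*n/2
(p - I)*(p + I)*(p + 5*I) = p^3 + 5*I*p^2 + p + 5*I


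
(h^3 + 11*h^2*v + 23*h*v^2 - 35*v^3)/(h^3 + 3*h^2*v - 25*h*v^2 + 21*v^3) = (-h - 5*v)/(-h + 3*v)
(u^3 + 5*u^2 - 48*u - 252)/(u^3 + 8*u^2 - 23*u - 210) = (u^2 - u - 42)/(u^2 + 2*u - 35)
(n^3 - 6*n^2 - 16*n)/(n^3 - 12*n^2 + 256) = n*(n + 2)/(n^2 - 4*n - 32)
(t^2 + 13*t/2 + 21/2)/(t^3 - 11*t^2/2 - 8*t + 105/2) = (2*t + 7)/(2*t^2 - 17*t + 35)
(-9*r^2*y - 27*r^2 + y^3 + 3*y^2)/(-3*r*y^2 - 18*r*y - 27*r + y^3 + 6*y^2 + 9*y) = (3*r + y)/(y + 3)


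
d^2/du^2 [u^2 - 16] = 2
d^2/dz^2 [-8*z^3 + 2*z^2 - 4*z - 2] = 4 - 48*z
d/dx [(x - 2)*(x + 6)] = 2*x + 4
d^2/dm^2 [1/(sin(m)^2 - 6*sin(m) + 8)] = 2*(-2*sin(m)^4 + 9*sin(m)^3 + sin(m)^2 - 42*sin(m) + 28)/(sin(m)^2 - 6*sin(m) + 8)^3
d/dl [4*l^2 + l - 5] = 8*l + 1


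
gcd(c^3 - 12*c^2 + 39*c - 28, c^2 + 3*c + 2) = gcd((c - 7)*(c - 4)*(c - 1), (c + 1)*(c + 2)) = 1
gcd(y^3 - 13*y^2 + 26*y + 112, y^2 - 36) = 1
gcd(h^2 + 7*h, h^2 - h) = h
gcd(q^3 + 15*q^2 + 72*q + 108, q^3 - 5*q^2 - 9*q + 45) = q + 3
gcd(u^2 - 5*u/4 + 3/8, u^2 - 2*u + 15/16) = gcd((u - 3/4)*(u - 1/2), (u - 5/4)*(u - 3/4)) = u - 3/4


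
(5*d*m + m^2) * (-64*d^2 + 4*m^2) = -320*d^3*m - 64*d^2*m^2 + 20*d*m^3 + 4*m^4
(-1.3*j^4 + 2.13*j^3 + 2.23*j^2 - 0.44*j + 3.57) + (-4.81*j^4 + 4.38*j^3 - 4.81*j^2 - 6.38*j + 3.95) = -6.11*j^4 + 6.51*j^3 - 2.58*j^2 - 6.82*j + 7.52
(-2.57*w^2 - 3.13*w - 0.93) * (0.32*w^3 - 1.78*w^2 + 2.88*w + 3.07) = -0.8224*w^5 + 3.573*w^4 - 2.1278*w^3 - 15.2489*w^2 - 12.2875*w - 2.8551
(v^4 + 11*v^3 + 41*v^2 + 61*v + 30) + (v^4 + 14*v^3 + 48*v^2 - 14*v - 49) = 2*v^4 + 25*v^3 + 89*v^2 + 47*v - 19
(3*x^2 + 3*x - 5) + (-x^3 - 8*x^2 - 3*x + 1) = -x^3 - 5*x^2 - 4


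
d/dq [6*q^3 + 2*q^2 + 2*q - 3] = 18*q^2 + 4*q + 2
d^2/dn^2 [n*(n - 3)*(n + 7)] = 6*n + 8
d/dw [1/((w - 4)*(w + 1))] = (3 - 2*w)/(w^4 - 6*w^3 + w^2 + 24*w + 16)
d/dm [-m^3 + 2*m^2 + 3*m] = -3*m^2 + 4*m + 3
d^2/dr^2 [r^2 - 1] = 2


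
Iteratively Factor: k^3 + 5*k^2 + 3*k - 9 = (k - 1)*(k^2 + 6*k + 9) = (k - 1)*(k + 3)*(k + 3)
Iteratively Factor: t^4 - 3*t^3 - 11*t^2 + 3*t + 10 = (t + 2)*(t^3 - 5*t^2 - t + 5) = (t - 1)*(t + 2)*(t^2 - 4*t - 5) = (t - 5)*(t - 1)*(t + 2)*(t + 1)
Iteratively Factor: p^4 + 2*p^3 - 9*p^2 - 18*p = (p + 3)*(p^3 - p^2 - 6*p) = p*(p + 3)*(p^2 - p - 6) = p*(p + 2)*(p + 3)*(p - 3)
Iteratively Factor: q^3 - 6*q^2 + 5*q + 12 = (q + 1)*(q^2 - 7*q + 12) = (q - 3)*(q + 1)*(q - 4)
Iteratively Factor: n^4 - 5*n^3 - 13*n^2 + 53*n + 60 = (n - 5)*(n^3 - 13*n - 12) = (n - 5)*(n + 1)*(n^2 - n - 12) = (n - 5)*(n - 4)*(n + 1)*(n + 3)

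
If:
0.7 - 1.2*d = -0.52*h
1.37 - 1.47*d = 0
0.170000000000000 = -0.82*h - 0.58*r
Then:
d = 0.93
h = 0.80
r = -1.43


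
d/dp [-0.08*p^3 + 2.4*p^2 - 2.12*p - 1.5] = -0.24*p^2 + 4.8*p - 2.12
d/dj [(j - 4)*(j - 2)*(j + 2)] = 3*j^2 - 8*j - 4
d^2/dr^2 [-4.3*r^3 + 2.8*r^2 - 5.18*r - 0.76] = 5.6 - 25.8*r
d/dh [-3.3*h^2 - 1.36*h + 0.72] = -6.6*h - 1.36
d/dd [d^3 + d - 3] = 3*d^2 + 1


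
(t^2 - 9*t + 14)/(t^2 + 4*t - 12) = (t - 7)/(t + 6)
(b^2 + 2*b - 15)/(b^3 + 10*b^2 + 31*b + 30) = (b - 3)/(b^2 + 5*b + 6)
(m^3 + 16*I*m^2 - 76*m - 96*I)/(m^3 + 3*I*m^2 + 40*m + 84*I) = (m^2 + 14*I*m - 48)/(m^2 + I*m + 42)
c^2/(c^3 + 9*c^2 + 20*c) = c/(c^2 + 9*c + 20)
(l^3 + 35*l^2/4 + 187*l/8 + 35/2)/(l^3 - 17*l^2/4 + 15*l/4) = (8*l^3 + 70*l^2 + 187*l + 140)/(2*l*(4*l^2 - 17*l + 15))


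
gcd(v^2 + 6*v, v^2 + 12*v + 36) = v + 6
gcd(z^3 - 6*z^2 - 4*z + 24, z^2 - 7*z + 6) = z - 6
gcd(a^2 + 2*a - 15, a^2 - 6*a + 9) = a - 3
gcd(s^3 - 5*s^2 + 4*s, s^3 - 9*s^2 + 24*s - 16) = s^2 - 5*s + 4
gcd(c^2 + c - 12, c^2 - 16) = c + 4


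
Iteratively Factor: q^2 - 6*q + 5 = (q - 1)*(q - 5)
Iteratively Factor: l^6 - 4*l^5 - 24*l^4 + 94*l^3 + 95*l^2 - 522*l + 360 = (l + 3)*(l^5 - 7*l^4 - 3*l^3 + 103*l^2 - 214*l + 120) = (l - 3)*(l + 3)*(l^4 - 4*l^3 - 15*l^2 + 58*l - 40) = (l - 3)*(l + 3)*(l + 4)*(l^3 - 8*l^2 + 17*l - 10) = (l - 5)*(l - 3)*(l + 3)*(l + 4)*(l^2 - 3*l + 2) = (l - 5)*(l - 3)*(l - 2)*(l + 3)*(l + 4)*(l - 1)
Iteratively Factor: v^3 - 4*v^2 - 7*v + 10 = (v - 1)*(v^2 - 3*v - 10) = (v - 5)*(v - 1)*(v + 2)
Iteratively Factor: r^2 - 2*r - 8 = (r + 2)*(r - 4)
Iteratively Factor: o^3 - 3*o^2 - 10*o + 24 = (o - 2)*(o^2 - o - 12) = (o - 4)*(o - 2)*(o + 3)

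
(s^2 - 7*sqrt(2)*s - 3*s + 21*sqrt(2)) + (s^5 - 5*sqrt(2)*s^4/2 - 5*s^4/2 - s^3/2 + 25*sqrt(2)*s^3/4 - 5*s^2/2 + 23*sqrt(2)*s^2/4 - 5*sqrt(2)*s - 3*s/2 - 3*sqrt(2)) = s^5 - 5*sqrt(2)*s^4/2 - 5*s^4/2 - s^3/2 + 25*sqrt(2)*s^3/4 - 3*s^2/2 + 23*sqrt(2)*s^2/4 - 12*sqrt(2)*s - 9*s/2 + 18*sqrt(2)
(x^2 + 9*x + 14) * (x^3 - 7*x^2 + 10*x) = x^5 + 2*x^4 - 39*x^3 - 8*x^2 + 140*x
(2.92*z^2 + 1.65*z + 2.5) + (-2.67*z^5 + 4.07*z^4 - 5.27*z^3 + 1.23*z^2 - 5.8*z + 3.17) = -2.67*z^5 + 4.07*z^4 - 5.27*z^3 + 4.15*z^2 - 4.15*z + 5.67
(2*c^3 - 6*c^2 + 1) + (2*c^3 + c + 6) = 4*c^3 - 6*c^2 + c + 7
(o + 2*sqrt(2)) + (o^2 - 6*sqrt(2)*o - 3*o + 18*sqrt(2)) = o^2 - 6*sqrt(2)*o - 2*o + 20*sqrt(2)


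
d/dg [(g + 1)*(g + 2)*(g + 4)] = 3*g^2 + 14*g + 14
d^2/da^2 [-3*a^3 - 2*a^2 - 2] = -18*a - 4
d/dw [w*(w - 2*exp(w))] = -2*w*exp(w) + 2*w - 2*exp(w)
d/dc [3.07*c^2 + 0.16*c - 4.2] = 6.14*c + 0.16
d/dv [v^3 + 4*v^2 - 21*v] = 3*v^2 + 8*v - 21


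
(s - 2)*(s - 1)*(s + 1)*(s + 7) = s^4 + 5*s^3 - 15*s^2 - 5*s + 14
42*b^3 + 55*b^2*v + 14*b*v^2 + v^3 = (b + v)*(6*b + v)*(7*b + v)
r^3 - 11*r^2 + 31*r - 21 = (r - 7)*(r - 3)*(r - 1)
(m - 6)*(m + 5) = m^2 - m - 30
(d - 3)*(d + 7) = d^2 + 4*d - 21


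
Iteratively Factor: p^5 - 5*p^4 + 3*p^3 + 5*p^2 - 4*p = (p - 1)*(p^4 - 4*p^3 - p^2 + 4*p) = p*(p - 1)*(p^3 - 4*p^2 - p + 4) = p*(p - 1)^2*(p^2 - 3*p - 4) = p*(p - 1)^2*(p + 1)*(p - 4)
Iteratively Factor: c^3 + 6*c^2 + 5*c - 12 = (c + 4)*(c^2 + 2*c - 3) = (c - 1)*(c + 4)*(c + 3)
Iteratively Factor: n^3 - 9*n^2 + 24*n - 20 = (n - 2)*(n^2 - 7*n + 10) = (n - 5)*(n - 2)*(n - 2)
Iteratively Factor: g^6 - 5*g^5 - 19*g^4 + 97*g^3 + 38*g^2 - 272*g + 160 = (g - 4)*(g^5 - g^4 - 23*g^3 + 5*g^2 + 58*g - 40) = (g - 4)*(g + 2)*(g^4 - 3*g^3 - 17*g^2 + 39*g - 20) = (g - 4)*(g - 1)*(g + 2)*(g^3 - 2*g^2 - 19*g + 20) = (g - 5)*(g - 4)*(g - 1)*(g + 2)*(g^2 + 3*g - 4) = (g - 5)*(g - 4)*(g - 1)*(g + 2)*(g + 4)*(g - 1)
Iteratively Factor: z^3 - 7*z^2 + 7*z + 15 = (z - 5)*(z^2 - 2*z - 3) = (z - 5)*(z + 1)*(z - 3)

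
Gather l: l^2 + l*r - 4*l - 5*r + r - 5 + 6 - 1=l^2 + l*(r - 4) - 4*r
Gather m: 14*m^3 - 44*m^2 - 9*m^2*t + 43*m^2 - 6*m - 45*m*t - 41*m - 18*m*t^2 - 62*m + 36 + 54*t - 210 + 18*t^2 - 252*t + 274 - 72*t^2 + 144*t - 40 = 14*m^3 + m^2*(-9*t - 1) + m*(-18*t^2 - 45*t - 109) - 54*t^2 - 54*t + 60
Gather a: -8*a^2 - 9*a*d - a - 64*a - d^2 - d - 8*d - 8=-8*a^2 + a*(-9*d - 65) - d^2 - 9*d - 8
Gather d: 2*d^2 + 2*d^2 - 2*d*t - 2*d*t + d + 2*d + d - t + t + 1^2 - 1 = 4*d^2 + d*(4 - 4*t)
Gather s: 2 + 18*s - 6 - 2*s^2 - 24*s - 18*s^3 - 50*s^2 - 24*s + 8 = -18*s^3 - 52*s^2 - 30*s + 4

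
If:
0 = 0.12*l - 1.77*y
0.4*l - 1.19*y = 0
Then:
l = 0.00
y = 0.00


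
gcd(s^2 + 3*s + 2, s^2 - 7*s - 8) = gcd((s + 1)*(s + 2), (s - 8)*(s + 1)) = s + 1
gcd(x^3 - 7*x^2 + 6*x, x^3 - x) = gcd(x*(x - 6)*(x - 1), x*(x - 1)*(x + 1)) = x^2 - x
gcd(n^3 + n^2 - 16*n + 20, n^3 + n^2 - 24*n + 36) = n - 2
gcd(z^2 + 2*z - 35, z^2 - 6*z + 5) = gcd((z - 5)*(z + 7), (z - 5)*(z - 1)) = z - 5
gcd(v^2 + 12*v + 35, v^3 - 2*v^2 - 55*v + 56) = v + 7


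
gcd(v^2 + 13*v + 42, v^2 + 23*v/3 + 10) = v + 6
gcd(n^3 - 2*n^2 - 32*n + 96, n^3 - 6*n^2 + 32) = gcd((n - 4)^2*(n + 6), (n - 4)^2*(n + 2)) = n^2 - 8*n + 16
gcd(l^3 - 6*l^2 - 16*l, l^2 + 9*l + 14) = l + 2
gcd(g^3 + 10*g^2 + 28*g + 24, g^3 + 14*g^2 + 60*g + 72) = g^2 + 8*g + 12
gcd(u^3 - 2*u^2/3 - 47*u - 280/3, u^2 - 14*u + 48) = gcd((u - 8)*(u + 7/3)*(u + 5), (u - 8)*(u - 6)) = u - 8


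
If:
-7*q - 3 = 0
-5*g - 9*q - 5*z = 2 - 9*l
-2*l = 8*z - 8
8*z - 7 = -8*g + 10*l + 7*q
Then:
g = -23/154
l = 18/77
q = -3/7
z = 145/154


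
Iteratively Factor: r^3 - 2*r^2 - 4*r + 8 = (r - 2)*(r^2 - 4) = (r - 2)^2*(r + 2)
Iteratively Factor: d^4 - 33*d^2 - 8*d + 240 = (d + 4)*(d^3 - 4*d^2 - 17*d + 60) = (d + 4)^2*(d^2 - 8*d + 15) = (d - 5)*(d + 4)^2*(d - 3)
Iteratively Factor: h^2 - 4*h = (h - 4)*(h)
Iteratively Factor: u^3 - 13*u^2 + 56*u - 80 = (u - 5)*(u^2 - 8*u + 16) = (u - 5)*(u - 4)*(u - 4)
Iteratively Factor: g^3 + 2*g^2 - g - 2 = (g + 1)*(g^2 + g - 2) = (g - 1)*(g + 1)*(g + 2)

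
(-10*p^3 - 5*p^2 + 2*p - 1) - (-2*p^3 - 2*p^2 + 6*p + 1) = -8*p^3 - 3*p^2 - 4*p - 2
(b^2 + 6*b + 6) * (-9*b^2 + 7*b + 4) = -9*b^4 - 47*b^3 - 8*b^2 + 66*b + 24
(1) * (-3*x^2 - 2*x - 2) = -3*x^2 - 2*x - 2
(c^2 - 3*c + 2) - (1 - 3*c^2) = 4*c^2 - 3*c + 1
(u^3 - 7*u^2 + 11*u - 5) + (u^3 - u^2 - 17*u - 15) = 2*u^3 - 8*u^2 - 6*u - 20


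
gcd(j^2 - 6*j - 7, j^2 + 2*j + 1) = j + 1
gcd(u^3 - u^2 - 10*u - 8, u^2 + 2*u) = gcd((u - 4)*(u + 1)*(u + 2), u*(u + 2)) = u + 2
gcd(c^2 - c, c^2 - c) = c^2 - c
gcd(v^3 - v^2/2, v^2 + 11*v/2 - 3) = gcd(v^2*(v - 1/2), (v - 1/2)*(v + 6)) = v - 1/2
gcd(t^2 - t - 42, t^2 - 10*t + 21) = t - 7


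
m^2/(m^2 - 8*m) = m/(m - 8)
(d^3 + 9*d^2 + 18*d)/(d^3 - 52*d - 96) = d*(d + 3)/(d^2 - 6*d - 16)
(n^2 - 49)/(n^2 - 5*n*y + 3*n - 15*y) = (n^2 - 49)/(n^2 - 5*n*y + 3*n - 15*y)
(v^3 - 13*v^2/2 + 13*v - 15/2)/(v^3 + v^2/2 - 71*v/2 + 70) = (v^2 - 4*v + 3)/(v^2 + 3*v - 28)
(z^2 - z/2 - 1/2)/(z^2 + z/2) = (z - 1)/z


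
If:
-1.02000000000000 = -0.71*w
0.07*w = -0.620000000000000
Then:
No Solution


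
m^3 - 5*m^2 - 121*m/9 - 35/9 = (m - 7)*(m + 1/3)*(m + 5/3)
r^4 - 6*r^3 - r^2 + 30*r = r*(r - 5)*(r - 3)*(r + 2)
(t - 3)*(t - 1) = t^2 - 4*t + 3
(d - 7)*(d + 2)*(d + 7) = d^3 + 2*d^2 - 49*d - 98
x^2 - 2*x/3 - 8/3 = (x - 2)*(x + 4/3)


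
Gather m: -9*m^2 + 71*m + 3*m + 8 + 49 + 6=-9*m^2 + 74*m + 63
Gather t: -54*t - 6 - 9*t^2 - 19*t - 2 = -9*t^2 - 73*t - 8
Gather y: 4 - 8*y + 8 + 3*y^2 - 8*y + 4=3*y^2 - 16*y + 16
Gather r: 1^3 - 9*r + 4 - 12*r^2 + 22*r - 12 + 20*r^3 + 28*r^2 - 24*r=20*r^3 + 16*r^2 - 11*r - 7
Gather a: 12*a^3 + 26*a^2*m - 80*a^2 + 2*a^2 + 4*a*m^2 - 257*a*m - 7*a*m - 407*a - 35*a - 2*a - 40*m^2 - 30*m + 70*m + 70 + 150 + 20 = 12*a^3 + a^2*(26*m - 78) + a*(4*m^2 - 264*m - 444) - 40*m^2 + 40*m + 240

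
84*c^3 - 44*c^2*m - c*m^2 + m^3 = (-6*c + m)*(-2*c + m)*(7*c + m)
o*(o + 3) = o^2 + 3*o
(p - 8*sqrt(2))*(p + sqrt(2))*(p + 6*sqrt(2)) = p^3 - sqrt(2)*p^2 - 100*p - 96*sqrt(2)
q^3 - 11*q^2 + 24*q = q*(q - 8)*(q - 3)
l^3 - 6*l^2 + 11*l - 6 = (l - 3)*(l - 2)*(l - 1)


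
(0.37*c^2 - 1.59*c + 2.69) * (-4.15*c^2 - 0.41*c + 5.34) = -1.5355*c^4 + 6.4468*c^3 - 8.5358*c^2 - 9.5935*c + 14.3646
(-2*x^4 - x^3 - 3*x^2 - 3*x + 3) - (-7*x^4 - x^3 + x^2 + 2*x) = 5*x^4 - 4*x^2 - 5*x + 3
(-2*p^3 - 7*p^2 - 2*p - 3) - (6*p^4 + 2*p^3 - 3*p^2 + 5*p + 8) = -6*p^4 - 4*p^3 - 4*p^2 - 7*p - 11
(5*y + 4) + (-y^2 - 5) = -y^2 + 5*y - 1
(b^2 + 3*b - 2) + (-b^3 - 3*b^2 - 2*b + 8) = -b^3 - 2*b^2 + b + 6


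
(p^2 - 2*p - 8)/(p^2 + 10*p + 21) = (p^2 - 2*p - 8)/(p^2 + 10*p + 21)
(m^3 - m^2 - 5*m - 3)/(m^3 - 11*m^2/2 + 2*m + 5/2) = 2*(m^3 - m^2 - 5*m - 3)/(2*m^3 - 11*m^2 + 4*m + 5)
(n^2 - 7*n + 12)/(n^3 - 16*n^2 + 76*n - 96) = (n^2 - 7*n + 12)/(n^3 - 16*n^2 + 76*n - 96)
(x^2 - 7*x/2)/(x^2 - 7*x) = (x - 7/2)/(x - 7)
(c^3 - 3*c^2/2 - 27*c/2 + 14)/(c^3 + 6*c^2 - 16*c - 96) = (2*c^2 + 5*c - 7)/(2*(c^2 + 10*c + 24))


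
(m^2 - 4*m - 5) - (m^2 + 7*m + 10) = -11*m - 15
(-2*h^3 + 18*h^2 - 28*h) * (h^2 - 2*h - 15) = -2*h^5 + 22*h^4 - 34*h^3 - 214*h^2 + 420*h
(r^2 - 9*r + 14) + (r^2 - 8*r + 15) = 2*r^2 - 17*r + 29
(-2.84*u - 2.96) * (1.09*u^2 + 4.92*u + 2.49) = -3.0956*u^3 - 17.1992*u^2 - 21.6348*u - 7.3704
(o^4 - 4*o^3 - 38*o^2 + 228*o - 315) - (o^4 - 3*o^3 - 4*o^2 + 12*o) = -o^3 - 34*o^2 + 216*o - 315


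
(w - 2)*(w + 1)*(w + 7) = w^3 + 6*w^2 - 9*w - 14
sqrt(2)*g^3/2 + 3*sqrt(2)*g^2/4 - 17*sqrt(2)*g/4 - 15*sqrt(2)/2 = (g - 3)*(g + 5/2)*(sqrt(2)*g/2 + sqrt(2))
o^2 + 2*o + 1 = (o + 1)^2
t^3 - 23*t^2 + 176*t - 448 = (t - 8)^2*(t - 7)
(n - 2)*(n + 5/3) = n^2 - n/3 - 10/3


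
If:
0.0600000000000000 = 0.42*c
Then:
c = 0.14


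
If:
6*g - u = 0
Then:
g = u/6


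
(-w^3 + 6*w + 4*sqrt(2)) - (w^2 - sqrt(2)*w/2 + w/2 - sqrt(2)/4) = -w^3 - w^2 + sqrt(2)*w/2 + 11*w/2 + 17*sqrt(2)/4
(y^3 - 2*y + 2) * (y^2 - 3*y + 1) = y^5 - 3*y^4 - y^3 + 8*y^2 - 8*y + 2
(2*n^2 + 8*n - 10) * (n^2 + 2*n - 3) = 2*n^4 + 12*n^3 - 44*n + 30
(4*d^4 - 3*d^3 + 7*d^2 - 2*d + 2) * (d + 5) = 4*d^5 + 17*d^4 - 8*d^3 + 33*d^2 - 8*d + 10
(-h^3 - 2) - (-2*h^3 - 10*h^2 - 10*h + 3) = h^3 + 10*h^2 + 10*h - 5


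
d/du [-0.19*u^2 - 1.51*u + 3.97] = -0.38*u - 1.51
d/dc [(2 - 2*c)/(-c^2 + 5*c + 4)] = 2*(-c^2 + 2*c - 9)/(c^4 - 10*c^3 + 17*c^2 + 40*c + 16)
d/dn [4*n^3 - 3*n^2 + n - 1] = 12*n^2 - 6*n + 1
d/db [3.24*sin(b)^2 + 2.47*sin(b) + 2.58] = (6.48*sin(b) + 2.47)*cos(b)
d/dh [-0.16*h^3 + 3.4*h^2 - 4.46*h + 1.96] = -0.48*h^2 + 6.8*h - 4.46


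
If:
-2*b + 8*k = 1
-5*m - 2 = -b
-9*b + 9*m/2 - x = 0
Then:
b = -10*x/81 - 2/9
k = 5/72 - 5*x/162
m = -2*x/81 - 4/9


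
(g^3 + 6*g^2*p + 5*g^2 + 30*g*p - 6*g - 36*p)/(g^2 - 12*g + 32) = (g^3 + 6*g^2*p + 5*g^2 + 30*g*p - 6*g - 36*p)/(g^2 - 12*g + 32)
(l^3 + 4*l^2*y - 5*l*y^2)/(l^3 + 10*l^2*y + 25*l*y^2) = (l - y)/(l + 5*y)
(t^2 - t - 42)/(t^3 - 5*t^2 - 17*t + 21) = (t + 6)/(t^2 + 2*t - 3)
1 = 1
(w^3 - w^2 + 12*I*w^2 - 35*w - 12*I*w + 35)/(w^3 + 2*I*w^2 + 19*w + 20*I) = (w^2 + w*(-1 + 7*I) - 7*I)/(w^2 - 3*I*w + 4)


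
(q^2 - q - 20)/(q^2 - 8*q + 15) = (q + 4)/(q - 3)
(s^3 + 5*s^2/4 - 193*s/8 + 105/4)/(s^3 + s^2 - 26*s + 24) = (8*s^2 - 38*s + 35)/(8*(s^2 - 5*s + 4))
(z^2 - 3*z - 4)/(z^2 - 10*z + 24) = (z + 1)/(z - 6)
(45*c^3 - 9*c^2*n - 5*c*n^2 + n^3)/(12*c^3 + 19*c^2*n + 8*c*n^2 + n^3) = (15*c^2 - 8*c*n + n^2)/(4*c^2 + 5*c*n + n^2)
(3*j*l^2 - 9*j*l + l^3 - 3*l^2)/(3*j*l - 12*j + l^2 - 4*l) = l*(l - 3)/(l - 4)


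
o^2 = o^2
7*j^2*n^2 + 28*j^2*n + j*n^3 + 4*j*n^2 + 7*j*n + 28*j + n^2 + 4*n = (7*j + n)*(n + 4)*(j*n + 1)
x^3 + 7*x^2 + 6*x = x*(x + 1)*(x + 6)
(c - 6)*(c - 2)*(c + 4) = c^3 - 4*c^2 - 20*c + 48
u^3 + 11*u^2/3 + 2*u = u*(u + 2/3)*(u + 3)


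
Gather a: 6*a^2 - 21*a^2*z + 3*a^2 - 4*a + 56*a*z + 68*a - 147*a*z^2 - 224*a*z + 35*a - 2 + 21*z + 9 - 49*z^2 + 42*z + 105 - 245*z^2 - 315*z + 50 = a^2*(9 - 21*z) + a*(-147*z^2 - 168*z + 99) - 294*z^2 - 252*z + 162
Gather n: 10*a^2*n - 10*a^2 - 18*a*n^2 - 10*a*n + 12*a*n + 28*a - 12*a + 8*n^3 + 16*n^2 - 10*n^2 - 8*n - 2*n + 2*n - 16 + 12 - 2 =-10*a^2 + 16*a + 8*n^3 + n^2*(6 - 18*a) + n*(10*a^2 + 2*a - 8) - 6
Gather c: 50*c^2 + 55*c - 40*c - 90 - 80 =50*c^2 + 15*c - 170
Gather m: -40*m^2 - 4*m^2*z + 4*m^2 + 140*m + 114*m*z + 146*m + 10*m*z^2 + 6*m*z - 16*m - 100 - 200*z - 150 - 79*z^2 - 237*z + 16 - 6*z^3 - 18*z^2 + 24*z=m^2*(-4*z - 36) + m*(10*z^2 + 120*z + 270) - 6*z^3 - 97*z^2 - 413*z - 234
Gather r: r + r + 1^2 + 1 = 2*r + 2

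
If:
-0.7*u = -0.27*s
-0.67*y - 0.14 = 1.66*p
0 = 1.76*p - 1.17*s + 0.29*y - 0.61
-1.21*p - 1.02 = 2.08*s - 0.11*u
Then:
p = 0.05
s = -0.53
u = -0.20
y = -0.33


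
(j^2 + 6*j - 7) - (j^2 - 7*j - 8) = 13*j + 1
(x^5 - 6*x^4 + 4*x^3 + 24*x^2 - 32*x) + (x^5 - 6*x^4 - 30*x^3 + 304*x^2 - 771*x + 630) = 2*x^5 - 12*x^4 - 26*x^3 + 328*x^2 - 803*x + 630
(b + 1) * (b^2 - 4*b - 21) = b^3 - 3*b^2 - 25*b - 21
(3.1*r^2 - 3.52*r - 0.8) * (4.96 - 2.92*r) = -9.052*r^3 + 25.6544*r^2 - 15.1232*r - 3.968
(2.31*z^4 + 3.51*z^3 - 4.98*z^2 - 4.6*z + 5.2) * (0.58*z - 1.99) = 1.3398*z^5 - 2.5611*z^4 - 9.8733*z^3 + 7.2422*z^2 + 12.17*z - 10.348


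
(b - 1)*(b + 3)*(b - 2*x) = b^3 - 2*b^2*x + 2*b^2 - 4*b*x - 3*b + 6*x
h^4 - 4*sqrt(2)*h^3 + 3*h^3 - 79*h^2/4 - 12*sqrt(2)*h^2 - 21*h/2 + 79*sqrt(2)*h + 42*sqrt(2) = (h - 7/2)*(h + 1/2)*(h + 6)*(h - 4*sqrt(2))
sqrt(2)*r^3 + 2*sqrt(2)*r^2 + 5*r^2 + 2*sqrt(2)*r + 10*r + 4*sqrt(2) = (r + 2)*(r + 2*sqrt(2))*(sqrt(2)*r + 1)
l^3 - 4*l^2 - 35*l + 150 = (l - 5)^2*(l + 6)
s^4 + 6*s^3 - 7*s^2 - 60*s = s*(s - 3)*(s + 4)*(s + 5)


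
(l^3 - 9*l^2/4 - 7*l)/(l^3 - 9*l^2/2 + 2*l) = (4*l + 7)/(2*(2*l - 1))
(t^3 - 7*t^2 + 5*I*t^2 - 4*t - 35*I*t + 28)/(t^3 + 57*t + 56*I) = (t^2 + t*(-7 + 4*I) - 28*I)/(t^2 - I*t + 56)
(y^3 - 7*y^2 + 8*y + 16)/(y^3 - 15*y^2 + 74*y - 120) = (y^2 - 3*y - 4)/(y^2 - 11*y + 30)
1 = 1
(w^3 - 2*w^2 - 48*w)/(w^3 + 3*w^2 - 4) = w*(w^2 - 2*w - 48)/(w^3 + 3*w^2 - 4)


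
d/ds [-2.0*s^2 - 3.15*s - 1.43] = -4.0*s - 3.15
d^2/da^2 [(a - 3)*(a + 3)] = 2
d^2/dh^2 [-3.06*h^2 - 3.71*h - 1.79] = -6.12000000000000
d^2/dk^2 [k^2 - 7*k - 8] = 2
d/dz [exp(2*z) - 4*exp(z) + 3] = 2*(exp(z) - 2)*exp(z)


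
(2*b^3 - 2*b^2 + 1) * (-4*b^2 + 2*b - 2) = -8*b^5 + 12*b^4 - 8*b^3 + 2*b - 2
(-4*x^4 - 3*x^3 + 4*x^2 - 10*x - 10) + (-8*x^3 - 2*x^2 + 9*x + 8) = -4*x^4 - 11*x^3 + 2*x^2 - x - 2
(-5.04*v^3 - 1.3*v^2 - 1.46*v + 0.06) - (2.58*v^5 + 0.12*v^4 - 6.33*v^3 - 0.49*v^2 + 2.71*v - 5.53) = -2.58*v^5 - 0.12*v^4 + 1.29*v^3 - 0.81*v^2 - 4.17*v + 5.59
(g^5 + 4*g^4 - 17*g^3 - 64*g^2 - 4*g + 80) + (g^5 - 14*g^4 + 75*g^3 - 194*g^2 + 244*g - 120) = 2*g^5 - 10*g^4 + 58*g^3 - 258*g^2 + 240*g - 40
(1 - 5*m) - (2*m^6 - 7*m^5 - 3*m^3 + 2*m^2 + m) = -2*m^6 + 7*m^5 + 3*m^3 - 2*m^2 - 6*m + 1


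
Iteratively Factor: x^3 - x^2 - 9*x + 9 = (x - 1)*(x^2 - 9) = (x - 1)*(x + 3)*(x - 3)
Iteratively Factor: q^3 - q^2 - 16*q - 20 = (q + 2)*(q^2 - 3*q - 10) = (q - 5)*(q + 2)*(q + 2)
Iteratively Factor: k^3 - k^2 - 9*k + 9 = (k + 3)*(k^2 - 4*k + 3) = (k - 1)*(k + 3)*(k - 3)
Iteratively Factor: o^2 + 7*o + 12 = (o + 3)*(o + 4)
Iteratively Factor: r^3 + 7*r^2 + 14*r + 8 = (r + 2)*(r^2 + 5*r + 4) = (r + 1)*(r + 2)*(r + 4)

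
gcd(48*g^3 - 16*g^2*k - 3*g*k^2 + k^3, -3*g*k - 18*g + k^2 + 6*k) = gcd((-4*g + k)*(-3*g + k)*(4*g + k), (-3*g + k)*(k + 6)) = 3*g - k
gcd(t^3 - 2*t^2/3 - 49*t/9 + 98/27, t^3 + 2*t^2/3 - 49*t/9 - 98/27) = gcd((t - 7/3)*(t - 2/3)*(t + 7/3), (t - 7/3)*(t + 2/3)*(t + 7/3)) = t^2 - 49/9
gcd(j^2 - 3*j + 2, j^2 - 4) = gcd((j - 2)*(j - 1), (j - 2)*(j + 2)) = j - 2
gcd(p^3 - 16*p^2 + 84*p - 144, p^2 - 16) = p - 4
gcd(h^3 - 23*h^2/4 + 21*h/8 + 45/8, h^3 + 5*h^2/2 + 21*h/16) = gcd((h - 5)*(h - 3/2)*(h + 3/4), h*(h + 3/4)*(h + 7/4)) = h + 3/4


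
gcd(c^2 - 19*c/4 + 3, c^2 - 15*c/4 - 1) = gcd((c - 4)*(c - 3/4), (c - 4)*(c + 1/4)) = c - 4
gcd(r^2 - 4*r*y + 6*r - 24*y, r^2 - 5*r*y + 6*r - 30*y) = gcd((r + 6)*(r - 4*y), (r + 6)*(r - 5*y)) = r + 6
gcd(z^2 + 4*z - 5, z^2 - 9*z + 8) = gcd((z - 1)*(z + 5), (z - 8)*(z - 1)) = z - 1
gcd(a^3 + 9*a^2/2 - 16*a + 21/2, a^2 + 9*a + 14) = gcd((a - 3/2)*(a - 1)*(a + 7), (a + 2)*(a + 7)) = a + 7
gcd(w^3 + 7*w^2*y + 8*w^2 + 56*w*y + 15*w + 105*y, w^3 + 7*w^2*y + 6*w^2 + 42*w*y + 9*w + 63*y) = w^2 + 7*w*y + 3*w + 21*y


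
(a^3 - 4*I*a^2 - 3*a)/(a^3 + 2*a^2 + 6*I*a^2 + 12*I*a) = (a^2 - 4*I*a - 3)/(a^2 + a*(2 + 6*I) + 12*I)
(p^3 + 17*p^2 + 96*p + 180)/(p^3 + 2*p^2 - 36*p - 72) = (p^2 + 11*p + 30)/(p^2 - 4*p - 12)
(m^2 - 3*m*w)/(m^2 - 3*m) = (m - 3*w)/(m - 3)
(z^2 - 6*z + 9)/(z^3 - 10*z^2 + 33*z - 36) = 1/(z - 4)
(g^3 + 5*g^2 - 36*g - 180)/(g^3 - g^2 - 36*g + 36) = (g + 5)/(g - 1)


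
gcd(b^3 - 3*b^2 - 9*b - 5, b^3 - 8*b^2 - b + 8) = b + 1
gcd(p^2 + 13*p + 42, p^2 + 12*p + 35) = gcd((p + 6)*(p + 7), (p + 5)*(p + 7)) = p + 7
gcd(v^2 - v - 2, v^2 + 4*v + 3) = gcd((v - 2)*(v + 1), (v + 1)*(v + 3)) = v + 1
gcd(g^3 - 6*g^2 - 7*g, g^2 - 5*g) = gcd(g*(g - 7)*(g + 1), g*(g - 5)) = g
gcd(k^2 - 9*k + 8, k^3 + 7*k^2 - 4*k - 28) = 1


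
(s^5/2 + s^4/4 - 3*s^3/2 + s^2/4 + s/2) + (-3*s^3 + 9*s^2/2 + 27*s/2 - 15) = s^5/2 + s^4/4 - 9*s^3/2 + 19*s^2/4 + 14*s - 15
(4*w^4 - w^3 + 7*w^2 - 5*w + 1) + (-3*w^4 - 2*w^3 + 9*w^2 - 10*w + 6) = w^4 - 3*w^3 + 16*w^2 - 15*w + 7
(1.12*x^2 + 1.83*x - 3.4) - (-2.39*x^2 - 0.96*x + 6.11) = 3.51*x^2 + 2.79*x - 9.51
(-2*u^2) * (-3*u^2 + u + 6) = 6*u^4 - 2*u^3 - 12*u^2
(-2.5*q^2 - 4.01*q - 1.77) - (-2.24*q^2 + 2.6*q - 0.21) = -0.26*q^2 - 6.61*q - 1.56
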